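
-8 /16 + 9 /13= 5 /26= 0.19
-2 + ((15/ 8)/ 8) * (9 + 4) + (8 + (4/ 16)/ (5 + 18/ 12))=7559/ 832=9.09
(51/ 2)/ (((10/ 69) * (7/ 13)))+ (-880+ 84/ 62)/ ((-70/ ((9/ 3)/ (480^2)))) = 27228628019/ 83328000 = 326.76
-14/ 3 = -4.67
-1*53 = -53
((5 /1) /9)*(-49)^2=12005 /9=1333.89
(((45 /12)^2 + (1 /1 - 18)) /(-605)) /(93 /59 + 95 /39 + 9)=108147 /289828880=0.00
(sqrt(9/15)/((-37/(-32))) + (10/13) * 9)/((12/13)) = 104 * sqrt(15)/555 + 15/2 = 8.23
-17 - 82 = -99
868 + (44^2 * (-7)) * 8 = -107548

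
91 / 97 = 0.94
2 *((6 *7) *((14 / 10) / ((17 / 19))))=11172 / 85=131.44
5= 5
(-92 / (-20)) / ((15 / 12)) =92 / 25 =3.68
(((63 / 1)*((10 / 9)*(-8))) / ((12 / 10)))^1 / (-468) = 350 / 351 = 1.00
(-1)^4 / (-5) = -1 / 5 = -0.20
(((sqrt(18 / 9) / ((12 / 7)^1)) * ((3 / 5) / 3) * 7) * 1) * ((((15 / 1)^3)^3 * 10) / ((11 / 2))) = 627908203125 * sqrt(2) / 11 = 80726936071.34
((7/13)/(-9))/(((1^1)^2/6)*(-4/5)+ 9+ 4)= -35/7527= -0.00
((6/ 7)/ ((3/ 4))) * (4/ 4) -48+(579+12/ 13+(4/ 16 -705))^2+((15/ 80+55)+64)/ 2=590345291/ 37856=15594.50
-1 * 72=-72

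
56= 56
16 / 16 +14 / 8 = 11 / 4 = 2.75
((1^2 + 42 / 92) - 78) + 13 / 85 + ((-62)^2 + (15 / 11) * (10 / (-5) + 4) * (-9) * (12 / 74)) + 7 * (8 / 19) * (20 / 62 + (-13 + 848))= 5835390755819 / 937316930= 6225.63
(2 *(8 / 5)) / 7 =16 / 35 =0.46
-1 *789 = -789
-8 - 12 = -20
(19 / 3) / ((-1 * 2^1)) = -19 / 6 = -3.17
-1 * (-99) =99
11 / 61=0.18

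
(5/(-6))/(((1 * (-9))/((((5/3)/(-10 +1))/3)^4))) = 3125/2324522934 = 0.00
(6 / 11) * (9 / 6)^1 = 9 / 11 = 0.82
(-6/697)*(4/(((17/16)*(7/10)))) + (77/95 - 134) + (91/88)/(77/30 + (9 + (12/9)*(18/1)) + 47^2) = -10762948903183/80781505420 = -133.24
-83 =-83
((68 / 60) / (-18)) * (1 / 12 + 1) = -0.07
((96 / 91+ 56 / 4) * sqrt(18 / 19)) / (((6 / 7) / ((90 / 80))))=6165 * sqrt(38) / 1976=19.23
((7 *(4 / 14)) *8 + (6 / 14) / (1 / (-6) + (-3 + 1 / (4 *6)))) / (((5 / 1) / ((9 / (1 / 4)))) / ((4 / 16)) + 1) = 12492 / 1225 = 10.20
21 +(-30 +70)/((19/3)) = 27.32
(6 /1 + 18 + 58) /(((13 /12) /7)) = 6888 /13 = 529.85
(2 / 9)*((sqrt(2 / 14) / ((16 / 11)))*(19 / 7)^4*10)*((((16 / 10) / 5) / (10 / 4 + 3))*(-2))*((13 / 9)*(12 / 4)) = -13553384*sqrt(7) / 2268945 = -15.80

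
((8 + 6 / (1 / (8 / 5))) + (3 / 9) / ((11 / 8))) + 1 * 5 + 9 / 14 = 54251 / 2310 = 23.49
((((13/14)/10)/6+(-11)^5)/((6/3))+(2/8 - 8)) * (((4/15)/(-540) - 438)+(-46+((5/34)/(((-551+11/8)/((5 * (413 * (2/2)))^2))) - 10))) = 33482522304405645953/254296098000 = 131667463.90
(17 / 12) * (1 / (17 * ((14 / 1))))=1 / 168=0.01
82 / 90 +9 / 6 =217 / 90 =2.41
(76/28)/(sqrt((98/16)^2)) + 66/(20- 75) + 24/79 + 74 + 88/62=314861088/4200035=74.97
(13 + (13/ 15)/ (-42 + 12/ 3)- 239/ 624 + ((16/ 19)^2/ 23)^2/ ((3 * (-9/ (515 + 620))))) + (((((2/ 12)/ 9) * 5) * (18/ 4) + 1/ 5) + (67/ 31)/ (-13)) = 780417406549111/ 60010724938320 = 13.00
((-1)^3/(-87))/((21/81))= 9/203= 0.04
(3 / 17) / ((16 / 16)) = 3 / 17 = 0.18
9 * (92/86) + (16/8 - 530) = -22290/43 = -518.37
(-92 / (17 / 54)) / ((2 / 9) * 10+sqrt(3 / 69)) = -20567520 / 155023+402408 * sqrt(23) / 155023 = -120.22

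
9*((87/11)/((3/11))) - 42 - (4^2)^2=-37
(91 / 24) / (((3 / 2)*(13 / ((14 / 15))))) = 49 / 270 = 0.18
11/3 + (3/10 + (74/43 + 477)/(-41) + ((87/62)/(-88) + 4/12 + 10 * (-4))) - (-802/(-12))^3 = -298571.47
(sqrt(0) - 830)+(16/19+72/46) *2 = -360606/437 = -825.19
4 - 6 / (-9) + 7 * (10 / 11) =364 / 33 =11.03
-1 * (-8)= 8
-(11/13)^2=-0.72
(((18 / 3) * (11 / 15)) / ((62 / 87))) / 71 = 957 / 11005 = 0.09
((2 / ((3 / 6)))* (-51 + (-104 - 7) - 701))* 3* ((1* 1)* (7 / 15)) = -24164 / 5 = -4832.80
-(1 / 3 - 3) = 8 / 3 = 2.67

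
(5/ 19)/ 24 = 5/ 456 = 0.01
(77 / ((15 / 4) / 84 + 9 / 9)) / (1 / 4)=34496 / 117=294.84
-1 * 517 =-517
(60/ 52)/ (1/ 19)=285/ 13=21.92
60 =60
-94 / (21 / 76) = -7144 / 21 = -340.19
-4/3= -1.33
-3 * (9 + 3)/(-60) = 3/5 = 0.60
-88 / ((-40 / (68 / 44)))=17 / 5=3.40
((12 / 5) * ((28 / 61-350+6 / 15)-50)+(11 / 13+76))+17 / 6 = -104468893 / 118950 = -878.26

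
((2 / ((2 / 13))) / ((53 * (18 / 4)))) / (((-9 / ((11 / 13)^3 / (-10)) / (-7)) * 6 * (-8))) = 9317 / 174124080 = 0.00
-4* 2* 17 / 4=-34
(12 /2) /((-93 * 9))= -2 /279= -0.01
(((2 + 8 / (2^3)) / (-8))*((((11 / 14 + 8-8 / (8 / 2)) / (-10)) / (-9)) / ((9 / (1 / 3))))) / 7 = -19 / 127008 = -0.00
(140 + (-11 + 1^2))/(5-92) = -130/87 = -1.49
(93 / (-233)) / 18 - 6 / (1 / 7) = -58747 / 1398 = -42.02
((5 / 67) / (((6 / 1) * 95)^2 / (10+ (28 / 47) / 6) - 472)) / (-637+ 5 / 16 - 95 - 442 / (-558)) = -7945920 / 2466856899289027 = -0.00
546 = 546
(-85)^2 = 7225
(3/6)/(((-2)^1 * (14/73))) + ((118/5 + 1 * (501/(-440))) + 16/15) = 102677/4620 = 22.22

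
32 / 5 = 6.40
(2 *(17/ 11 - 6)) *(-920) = 90160/ 11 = 8196.36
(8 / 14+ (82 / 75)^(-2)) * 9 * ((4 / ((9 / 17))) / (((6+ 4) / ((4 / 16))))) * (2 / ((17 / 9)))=596439 / 235340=2.53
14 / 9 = 1.56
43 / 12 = 3.58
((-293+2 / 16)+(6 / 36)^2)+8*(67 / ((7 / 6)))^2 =92050739 / 3528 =26091.48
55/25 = 11/5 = 2.20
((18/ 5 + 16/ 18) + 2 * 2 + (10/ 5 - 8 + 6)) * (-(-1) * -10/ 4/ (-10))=191/ 90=2.12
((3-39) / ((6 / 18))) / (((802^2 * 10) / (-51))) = 1377 / 1608010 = 0.00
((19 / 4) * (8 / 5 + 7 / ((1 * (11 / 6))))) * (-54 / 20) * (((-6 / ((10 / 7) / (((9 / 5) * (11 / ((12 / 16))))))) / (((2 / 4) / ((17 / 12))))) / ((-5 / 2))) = -27288009 / 3125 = -8732.16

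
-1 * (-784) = 784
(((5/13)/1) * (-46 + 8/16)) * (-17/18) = 595/36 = 16.53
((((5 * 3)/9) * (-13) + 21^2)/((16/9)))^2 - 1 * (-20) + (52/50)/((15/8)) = 1335781687/24000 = 55657.57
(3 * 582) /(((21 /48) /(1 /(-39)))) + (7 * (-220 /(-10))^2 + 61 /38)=11367399 /3458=3287.28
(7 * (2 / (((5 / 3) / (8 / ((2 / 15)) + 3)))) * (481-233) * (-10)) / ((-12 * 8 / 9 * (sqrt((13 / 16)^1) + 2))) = 1312416 / 17-164052 * sqrt(13) / 17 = 42406.95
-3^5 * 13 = -3159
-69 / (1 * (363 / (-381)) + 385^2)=-2921 / 6274818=-0.00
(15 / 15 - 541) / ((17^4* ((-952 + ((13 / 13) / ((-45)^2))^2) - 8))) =2214337500 / 328788768516479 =0.00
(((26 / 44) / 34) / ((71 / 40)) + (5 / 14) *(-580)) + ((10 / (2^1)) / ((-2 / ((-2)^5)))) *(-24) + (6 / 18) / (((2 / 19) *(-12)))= -14235706481 / 6691608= -2127.40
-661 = -661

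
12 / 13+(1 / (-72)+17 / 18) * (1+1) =1303 / 468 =2.78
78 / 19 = 4.11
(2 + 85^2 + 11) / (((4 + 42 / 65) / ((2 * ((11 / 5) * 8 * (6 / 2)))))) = 24840816 / 151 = 164508.72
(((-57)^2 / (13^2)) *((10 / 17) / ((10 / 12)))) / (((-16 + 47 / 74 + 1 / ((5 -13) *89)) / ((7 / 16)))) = -449356194 / 1163016257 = -0.39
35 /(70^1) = 1 /2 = 0.50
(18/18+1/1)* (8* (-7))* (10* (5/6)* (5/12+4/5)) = -10220/9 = -1135.56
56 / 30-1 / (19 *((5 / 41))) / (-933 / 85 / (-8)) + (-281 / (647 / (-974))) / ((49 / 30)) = 732127475816 / 2809995405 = 260.54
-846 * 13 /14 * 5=-27495 /7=-3927.86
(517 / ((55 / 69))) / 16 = 3243 / 80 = 40.54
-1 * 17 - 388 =-405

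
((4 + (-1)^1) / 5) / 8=3 / 40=0.08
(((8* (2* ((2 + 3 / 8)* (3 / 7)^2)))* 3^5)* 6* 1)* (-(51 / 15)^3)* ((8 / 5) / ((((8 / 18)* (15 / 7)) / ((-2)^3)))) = 117590336064 / 21875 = 5375558.22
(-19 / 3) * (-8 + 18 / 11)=1330 / 33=40.30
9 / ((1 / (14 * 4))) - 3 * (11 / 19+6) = 9201 / 19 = 484.26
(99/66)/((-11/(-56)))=84/11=7.64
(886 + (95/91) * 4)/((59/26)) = 162012/413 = 392.28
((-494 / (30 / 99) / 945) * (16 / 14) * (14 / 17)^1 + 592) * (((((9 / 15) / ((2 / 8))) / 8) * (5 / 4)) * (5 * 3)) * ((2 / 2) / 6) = 987958 / 1785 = 553.48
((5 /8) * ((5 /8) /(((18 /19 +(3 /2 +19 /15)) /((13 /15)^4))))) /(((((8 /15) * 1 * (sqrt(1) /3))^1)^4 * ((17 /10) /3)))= 247249006875 /2358575104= 104.83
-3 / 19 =-0.16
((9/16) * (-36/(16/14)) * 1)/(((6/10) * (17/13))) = -12285/544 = -22.58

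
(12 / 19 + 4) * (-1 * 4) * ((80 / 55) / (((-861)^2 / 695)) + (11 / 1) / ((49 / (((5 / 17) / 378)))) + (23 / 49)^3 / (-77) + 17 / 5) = -3802622402415568 / 60365706017715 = -62.99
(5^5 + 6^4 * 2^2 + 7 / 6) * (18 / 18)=49861 / 6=8310.17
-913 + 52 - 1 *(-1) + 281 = -579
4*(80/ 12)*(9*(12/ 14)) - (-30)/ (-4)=2775/ 14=198.21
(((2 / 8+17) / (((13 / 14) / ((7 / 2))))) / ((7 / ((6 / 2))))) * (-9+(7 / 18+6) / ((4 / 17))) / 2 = 210427 / 832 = 252.92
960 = 960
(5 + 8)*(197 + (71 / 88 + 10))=237731 / 88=2701.49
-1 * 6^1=-6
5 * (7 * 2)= 70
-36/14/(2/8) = -10.29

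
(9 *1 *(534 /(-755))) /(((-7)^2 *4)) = -2403 /73990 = -0.03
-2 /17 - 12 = -206 /17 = -12.12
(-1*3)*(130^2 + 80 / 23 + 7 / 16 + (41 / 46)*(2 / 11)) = -205283121 / 4048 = -50712.23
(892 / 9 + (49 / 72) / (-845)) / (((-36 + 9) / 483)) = -323603077 / 182520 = -1772.97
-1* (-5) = 5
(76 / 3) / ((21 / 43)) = 51.87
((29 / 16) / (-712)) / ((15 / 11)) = -319 / 170880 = -0.00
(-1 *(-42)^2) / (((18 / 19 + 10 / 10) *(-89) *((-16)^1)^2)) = 8379 / 210752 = 0.04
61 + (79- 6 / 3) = 138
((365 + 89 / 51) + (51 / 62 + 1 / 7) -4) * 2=8050369 / 11067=727.42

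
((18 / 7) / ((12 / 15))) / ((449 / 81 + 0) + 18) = 3645 / 26698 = 0.14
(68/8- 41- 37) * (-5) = 695/2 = 347.50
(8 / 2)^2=16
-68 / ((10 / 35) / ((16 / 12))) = -952 / 3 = -317.33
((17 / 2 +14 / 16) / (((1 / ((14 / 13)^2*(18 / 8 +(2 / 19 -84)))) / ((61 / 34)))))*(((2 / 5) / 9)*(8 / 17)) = -5454925 / 163761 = -33.31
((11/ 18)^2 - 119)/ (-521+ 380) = 38435/ 45684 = 0.84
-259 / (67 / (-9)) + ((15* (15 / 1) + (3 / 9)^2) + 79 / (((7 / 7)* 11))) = 1771568 / 6633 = 267.08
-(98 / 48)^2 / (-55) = 2401 / 31680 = 0.08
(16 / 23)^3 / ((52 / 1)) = 0.01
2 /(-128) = -1 /64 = -0.02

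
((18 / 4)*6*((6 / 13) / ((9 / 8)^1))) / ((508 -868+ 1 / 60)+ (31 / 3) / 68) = -36720 / 1192841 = -0.03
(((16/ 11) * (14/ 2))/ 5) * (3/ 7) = 48/ 55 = 0.87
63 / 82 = 0.77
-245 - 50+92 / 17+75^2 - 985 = 73957 / 17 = 4350.41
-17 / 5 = -3.40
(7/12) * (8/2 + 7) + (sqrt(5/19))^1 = sqrt(95)/19 + 77/12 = 6.93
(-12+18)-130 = -124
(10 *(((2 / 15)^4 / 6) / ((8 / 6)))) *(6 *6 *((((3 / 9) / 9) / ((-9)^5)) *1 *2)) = -32 / 1793613375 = -0.00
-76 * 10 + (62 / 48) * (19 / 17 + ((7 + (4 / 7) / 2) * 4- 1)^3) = 1961478079 / 69972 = 28032.33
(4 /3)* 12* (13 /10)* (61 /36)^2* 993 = 16011463 /270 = 59301.71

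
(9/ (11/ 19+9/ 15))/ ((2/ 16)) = 61.07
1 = 1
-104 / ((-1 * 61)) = 104 / 61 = 1.70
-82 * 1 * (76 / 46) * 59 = -183844 / 23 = -7993.22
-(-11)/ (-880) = -1/ 80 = -0.01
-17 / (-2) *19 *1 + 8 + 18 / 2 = 357 / 2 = 178.50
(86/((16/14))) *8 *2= 1204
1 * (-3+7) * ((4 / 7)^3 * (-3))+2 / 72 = -27305 / 12348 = -2.21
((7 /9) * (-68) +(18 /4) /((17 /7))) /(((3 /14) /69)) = -2514337 /153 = -16433.58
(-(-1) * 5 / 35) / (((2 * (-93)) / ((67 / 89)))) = -67 / 115878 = -0.00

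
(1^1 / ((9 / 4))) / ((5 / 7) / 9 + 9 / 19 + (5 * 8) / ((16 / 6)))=532 / 18617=0.03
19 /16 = 1.19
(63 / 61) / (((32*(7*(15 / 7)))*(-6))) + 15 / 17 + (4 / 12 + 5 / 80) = 1272103 / 995520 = 1.28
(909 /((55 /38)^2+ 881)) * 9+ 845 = 363116023 /425063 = 854.26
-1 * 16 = -16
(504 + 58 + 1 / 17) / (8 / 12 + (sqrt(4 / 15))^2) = 602.21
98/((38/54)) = 2646/19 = 139.26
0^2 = 0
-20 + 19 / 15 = -281 / 15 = -18.73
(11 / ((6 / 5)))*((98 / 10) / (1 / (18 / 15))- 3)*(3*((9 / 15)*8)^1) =28908 / 25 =1156.32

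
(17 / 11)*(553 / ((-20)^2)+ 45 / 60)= 14501 / 4400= 3.30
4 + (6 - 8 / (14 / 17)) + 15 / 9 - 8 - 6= -253 / 21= -12.05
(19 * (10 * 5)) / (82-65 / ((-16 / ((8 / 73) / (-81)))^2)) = 132861562200 / 11468050567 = 11.59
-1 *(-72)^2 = -5184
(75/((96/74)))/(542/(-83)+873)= 76775/1150672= 0.07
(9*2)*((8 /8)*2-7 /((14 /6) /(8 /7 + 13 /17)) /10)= 15291 /595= 25.70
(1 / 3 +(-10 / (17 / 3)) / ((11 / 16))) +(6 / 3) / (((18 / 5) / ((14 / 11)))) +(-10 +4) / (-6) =-886 / 1683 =-0.53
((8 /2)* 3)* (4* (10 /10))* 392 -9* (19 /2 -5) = 18775.50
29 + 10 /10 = 30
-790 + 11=-779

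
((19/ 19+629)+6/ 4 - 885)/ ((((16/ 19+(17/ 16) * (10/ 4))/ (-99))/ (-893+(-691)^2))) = 2424033323712/ 709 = 3418946859.96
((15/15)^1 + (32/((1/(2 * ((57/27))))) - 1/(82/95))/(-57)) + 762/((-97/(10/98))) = -22642057/10523142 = -2.15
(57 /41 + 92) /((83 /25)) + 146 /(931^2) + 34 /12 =547970151989 /17697526098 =30.96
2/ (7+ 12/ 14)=14/ 55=0.25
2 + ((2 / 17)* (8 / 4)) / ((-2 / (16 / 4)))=1.53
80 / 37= 2.16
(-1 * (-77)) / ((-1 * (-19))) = 77 / 19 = 4.05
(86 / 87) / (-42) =-0.02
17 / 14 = 1.21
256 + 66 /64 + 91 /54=223531 /864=258.72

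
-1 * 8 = -8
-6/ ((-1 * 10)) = 3/ 5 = 0.60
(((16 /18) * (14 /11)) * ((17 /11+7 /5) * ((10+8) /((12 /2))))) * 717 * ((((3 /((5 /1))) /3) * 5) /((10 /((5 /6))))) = 361368 /605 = 597.30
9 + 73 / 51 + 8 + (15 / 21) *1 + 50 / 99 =231505 / 11781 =19.65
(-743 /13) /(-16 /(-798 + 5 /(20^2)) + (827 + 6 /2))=-47432377 /688839450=-0.07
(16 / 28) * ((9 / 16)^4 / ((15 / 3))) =6561 / 573440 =0.01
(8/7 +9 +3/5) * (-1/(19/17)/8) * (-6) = 4794/665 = 7.21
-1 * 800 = -800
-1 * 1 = -1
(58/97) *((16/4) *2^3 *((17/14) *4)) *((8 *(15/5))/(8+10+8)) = 757248/8827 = 85.79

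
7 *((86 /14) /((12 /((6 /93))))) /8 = 43 /1488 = 0.03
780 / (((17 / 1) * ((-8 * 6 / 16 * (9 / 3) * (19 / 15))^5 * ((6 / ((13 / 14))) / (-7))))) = 2640625 / 10228764969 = 0.00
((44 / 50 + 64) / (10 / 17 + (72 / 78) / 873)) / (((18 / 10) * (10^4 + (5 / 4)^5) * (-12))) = -0.00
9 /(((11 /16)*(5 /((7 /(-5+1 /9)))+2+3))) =8.68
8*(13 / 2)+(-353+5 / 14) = -4209 / 14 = -300.64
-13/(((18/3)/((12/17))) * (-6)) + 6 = 319/51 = 6.25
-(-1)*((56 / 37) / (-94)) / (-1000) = 7 / 434750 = 0.00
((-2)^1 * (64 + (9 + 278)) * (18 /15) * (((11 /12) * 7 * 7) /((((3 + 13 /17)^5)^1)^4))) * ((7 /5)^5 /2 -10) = 35133707559436569492701503210176177 /41538374868278621028243970633760768000000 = 0.00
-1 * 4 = -4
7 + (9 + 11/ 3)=59/ 3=19.67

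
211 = 211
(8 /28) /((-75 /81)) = -54 /175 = -0.31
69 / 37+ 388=14425 / 37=389.86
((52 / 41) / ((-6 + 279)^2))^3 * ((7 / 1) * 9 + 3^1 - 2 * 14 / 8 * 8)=2432 / 12986657755493877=0.00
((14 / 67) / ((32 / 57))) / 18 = 0.02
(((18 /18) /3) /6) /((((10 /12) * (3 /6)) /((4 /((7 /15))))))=8 /7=1.14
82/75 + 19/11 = 2327/825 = 2.82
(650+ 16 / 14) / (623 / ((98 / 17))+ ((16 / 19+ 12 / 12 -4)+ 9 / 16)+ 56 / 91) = 18013216 / 2962577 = 6.08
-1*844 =-844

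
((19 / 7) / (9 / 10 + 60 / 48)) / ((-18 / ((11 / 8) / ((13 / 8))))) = -2090 / 35217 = -0.06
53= 53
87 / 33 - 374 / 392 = 3627 / 2156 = 1.68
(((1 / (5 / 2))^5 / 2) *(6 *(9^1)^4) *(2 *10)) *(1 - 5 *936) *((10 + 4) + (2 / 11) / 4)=-1821305466432 / 6875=-264917158.75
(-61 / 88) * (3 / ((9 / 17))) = -1037 / 264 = -3.93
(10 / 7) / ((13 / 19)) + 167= 15387 / 91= 169.09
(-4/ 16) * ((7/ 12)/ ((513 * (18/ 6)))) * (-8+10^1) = -7/ 36936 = -0.00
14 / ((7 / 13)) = 26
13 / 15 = 0.87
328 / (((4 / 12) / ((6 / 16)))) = 369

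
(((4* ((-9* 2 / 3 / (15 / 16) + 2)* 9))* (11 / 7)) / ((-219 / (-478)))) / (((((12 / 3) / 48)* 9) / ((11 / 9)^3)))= -2463436096 / 1862595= -1322.58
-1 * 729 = -729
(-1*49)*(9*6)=-2646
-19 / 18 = -1.06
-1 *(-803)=803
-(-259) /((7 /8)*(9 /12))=1184 /3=394.67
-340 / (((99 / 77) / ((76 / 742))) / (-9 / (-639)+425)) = -389873920 / 33867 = -11511.91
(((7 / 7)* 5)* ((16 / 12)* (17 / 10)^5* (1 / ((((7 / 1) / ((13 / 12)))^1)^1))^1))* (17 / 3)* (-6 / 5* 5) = -313788397 / 630000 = -498.08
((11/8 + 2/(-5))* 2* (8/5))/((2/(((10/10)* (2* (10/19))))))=156/95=1.64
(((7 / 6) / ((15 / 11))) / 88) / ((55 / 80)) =7 / 495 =0.01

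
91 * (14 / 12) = 637 / 6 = 106.17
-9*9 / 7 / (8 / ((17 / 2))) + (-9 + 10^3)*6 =664575 / 112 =5933.71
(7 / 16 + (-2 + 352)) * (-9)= -50463 / 16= -3153.94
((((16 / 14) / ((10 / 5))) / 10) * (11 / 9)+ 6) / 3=1912 / 945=2.02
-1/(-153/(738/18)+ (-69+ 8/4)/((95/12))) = 0.08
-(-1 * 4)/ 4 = 1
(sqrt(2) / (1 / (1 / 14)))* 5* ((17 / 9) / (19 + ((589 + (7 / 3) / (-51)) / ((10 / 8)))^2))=44217* sqrt(2) / 14551948642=0.00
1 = 1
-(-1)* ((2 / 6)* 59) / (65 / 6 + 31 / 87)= 58 / 33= 1.76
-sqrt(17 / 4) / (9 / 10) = -5 * sqrt(17) / 9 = -2.29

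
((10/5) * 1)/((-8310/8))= -8/4155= -0.00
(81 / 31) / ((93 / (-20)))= -540 / 961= -0.56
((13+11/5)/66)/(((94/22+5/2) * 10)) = 38/11175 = 0.00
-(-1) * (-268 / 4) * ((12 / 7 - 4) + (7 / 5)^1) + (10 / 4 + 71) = 132.84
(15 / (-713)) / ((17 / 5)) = -75 / 12121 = -0.01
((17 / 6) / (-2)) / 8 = -17 / 96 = -0.18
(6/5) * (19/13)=114/65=1.75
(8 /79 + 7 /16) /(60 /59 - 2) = -40179 /73312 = -0.55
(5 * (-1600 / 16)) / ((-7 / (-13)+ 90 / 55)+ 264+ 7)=-17875 / 9766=-1.83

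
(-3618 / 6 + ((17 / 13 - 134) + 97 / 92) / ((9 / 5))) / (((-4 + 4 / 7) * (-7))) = -7277887 / 258336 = -28.17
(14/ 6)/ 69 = 7/ 207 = 0.03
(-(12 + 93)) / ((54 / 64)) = -1120 / 9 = -124.44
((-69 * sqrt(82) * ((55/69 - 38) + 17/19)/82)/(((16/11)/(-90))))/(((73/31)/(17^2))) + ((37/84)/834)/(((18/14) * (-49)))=-13193247375 * sqrt(82)/56867 - 37/4413528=-2100865.81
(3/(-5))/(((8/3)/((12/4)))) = -0.68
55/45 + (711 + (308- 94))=8336/9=926.22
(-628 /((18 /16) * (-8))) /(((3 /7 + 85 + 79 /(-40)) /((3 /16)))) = 10990 /70101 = 0.16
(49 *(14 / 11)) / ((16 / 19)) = 74.06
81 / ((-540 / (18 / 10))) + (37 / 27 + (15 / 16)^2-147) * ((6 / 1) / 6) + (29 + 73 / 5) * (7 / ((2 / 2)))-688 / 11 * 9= -765508831 / 1900800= -402.73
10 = 10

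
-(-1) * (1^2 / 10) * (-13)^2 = 169 / 10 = 16.90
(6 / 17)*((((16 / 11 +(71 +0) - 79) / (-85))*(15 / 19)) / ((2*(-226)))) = -324 / 6825313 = -0.00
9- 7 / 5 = 38 / 5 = 7.60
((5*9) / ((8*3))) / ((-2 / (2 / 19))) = -15 / 152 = -0.10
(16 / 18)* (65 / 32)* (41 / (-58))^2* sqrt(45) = 109265* sqrt(5) / 40368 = 6.05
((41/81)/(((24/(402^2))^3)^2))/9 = 335491475089947142927001/64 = 5242054298280424108234.39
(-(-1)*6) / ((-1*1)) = -6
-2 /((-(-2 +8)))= 1 /3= 0.33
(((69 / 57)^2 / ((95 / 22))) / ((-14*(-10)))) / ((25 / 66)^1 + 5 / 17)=3264459 / 906245375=0.00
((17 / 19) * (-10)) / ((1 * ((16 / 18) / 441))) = -337365 / 76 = -4439.01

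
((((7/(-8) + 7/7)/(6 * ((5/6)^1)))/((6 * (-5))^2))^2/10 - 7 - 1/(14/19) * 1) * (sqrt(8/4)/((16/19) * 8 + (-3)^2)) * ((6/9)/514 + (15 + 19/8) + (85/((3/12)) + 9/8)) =-269.24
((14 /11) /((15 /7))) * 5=98 /33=2.97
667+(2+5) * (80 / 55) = 7449 / 11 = 677.18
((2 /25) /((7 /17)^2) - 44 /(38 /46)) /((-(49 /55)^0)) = 1228718 /23275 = 52.79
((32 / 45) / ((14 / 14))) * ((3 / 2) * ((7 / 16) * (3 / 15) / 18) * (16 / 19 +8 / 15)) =1372 / 192375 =0.01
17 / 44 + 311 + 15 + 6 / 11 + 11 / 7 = 101179 / 308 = 328.50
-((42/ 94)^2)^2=-194481/ 4879681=-0.04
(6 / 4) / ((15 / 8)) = 4 / 5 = 0.80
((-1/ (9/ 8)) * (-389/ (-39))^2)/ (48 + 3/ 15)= -6052840/ 3299049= -1.83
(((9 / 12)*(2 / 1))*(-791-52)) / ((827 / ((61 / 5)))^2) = -9410409 / 34196450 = -0.28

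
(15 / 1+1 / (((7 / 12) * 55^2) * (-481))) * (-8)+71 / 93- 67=-176407222072 / 947221275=-186.24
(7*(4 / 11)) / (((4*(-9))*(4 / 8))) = -14 / 99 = -0.14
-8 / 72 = -1 / 9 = -0.11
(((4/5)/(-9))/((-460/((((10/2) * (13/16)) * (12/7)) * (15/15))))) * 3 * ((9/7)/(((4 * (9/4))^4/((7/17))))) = 13/39905460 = 0.00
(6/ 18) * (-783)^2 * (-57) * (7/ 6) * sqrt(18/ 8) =-81540837/ 4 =-20385209.25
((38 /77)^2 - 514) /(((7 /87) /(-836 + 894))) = -15370428852 /41503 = -370345.01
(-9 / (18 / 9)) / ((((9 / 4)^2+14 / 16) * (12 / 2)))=-12 / 95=-0.13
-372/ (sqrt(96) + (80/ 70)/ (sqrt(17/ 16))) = -11067/ (8 * sqrt(17) + 119 * sqrt(6)) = -34.11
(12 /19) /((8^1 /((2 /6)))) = 1 /38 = 0.03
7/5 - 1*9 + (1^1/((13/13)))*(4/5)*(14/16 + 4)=-37/10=-3.70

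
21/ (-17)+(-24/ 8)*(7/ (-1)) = 336/ 17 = 19.76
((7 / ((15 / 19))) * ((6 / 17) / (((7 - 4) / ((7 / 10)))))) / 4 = 931 / 5100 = 0.18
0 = 0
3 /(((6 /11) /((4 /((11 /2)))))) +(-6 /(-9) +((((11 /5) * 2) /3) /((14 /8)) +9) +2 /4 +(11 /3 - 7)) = 817 /70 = 11.67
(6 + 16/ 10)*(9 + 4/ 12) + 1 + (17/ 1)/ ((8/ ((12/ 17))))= 2203/ 30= 73.43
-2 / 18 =-1 / 9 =-0.11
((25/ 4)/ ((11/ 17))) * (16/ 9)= 1700/ 99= 17.17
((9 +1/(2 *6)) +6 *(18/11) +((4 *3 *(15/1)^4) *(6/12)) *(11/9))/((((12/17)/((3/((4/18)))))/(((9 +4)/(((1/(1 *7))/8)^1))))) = 5169176915.80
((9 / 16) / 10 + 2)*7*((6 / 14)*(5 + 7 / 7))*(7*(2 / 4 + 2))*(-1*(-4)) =20727 / 8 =2590.88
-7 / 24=-0.29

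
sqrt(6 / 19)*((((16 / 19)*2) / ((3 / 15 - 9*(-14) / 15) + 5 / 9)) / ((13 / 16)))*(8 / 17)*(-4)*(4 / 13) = -737280*sqrt(114) / 106826759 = -0.07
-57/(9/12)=-76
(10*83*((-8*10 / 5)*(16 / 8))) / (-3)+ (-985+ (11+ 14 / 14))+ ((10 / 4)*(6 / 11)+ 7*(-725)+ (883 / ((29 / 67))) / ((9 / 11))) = 5300.07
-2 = -2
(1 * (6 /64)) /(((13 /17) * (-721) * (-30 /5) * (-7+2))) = -0.00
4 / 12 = 1 / 3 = 0.33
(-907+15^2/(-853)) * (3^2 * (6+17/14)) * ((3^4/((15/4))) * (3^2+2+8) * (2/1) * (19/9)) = -3047438382048/29855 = -102074640.16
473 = 473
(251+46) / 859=297 / 859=0.35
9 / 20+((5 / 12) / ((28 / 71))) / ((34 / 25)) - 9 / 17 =39839 / 57120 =0.70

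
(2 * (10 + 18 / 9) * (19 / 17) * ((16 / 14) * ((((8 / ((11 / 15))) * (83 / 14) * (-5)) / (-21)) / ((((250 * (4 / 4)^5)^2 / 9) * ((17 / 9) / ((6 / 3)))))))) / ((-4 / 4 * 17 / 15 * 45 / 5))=-16350336 / 2317093625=-0.01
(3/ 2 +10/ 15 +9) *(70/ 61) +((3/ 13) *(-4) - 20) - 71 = -79.11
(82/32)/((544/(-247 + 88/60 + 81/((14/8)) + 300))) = 433739/913920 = 0.47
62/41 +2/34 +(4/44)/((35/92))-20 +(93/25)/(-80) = -1957471617/107338000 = -18.24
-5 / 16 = -0.31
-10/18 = -5/9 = -0.56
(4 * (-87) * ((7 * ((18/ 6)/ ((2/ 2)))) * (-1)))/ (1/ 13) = 95004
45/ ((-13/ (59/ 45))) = -59/ 13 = -4.54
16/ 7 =2.29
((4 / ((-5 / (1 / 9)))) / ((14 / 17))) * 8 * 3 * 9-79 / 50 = -8713 / 350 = -24.89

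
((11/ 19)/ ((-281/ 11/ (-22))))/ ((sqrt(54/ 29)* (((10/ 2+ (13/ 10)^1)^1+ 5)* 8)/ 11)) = 73205* sqrt(174)/ 21719052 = 0.04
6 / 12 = 1 / 2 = 0.50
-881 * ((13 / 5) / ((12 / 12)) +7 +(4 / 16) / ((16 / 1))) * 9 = -24397533 / 320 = -76242.29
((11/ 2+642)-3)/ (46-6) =1289/ 80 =16.11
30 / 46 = 15 / 23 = 0.65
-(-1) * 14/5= 14/5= 2.80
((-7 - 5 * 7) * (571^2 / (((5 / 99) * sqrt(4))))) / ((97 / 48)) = -32536283472 / 485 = -67085120.56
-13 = -13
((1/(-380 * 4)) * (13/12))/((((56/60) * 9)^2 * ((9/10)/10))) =-0.00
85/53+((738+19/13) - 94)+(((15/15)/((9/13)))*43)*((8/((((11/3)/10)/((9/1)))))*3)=282212828/7579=37236.16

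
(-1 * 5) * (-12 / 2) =30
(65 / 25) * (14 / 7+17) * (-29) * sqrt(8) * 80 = -229216 * sqrt(2) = -324160.38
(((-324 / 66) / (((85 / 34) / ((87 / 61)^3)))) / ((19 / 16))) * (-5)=1137893184 / 47439029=23.99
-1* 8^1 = -8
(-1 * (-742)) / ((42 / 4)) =212 / 3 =70.67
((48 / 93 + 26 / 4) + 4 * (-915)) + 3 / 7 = -1585209 / 434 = -3652.56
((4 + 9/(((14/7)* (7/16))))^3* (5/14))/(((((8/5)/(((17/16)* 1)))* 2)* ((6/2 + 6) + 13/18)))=2390625/67228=35.56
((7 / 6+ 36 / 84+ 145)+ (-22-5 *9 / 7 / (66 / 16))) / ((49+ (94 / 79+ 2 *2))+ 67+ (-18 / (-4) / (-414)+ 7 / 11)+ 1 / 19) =3924781778 / 3887498013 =1.01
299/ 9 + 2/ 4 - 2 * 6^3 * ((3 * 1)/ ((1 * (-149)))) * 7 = 253739/ 2682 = 94.61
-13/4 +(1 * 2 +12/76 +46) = 44.91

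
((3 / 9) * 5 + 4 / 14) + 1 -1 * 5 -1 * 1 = -64 / 21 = -3.05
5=5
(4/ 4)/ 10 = 1/ 10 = 0.10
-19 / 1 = -19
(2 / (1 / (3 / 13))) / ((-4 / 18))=-27 / 13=-2.08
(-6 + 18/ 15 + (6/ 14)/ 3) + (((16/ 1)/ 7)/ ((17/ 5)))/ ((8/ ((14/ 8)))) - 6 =-12507/ 1190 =-10.51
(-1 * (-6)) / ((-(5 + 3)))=-3 / 4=-0.75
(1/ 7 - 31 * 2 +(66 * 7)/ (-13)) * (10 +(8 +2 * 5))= -35452/ 13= -2727.08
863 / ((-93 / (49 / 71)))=-42287 / 6603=-6.40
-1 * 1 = -1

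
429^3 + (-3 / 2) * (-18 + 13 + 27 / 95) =78953596.07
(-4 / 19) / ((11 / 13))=-52 / 209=-0.25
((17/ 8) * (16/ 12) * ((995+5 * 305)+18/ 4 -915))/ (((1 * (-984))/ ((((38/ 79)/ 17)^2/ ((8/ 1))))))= -387353/ 835195584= -0.00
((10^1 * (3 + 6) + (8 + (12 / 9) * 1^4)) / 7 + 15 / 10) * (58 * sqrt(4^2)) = 76444 / 21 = 3640.19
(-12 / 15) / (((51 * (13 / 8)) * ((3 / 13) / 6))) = -64 / 255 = -0.25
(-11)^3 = -1331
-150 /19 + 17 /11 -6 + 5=-1536 /209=-7.35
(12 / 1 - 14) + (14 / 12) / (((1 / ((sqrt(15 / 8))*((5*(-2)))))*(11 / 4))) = -7.81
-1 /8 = -0.12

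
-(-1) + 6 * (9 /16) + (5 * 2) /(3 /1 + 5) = 45 /8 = 5.62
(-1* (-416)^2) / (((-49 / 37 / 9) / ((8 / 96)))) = 4802304 / 49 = 98006.20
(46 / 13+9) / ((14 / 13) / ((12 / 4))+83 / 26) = 978 / 277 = 3.53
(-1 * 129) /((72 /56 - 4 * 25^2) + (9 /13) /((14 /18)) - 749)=3913 /98487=0.04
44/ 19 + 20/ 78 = 1906/ 741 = 2.57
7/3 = 2.33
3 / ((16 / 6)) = 9 / 8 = 1.12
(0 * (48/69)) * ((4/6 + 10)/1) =0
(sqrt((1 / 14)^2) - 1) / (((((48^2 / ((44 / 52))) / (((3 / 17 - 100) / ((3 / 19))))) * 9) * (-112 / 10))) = -1773365 / 829108224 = -0.00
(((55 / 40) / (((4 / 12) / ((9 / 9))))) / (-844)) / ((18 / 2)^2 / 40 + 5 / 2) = -165 / 152764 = -0.00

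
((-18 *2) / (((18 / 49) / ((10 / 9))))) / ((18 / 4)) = -24.20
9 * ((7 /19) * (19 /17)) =63 /17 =3.71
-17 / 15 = -1.13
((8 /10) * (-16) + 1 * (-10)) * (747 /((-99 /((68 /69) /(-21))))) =-214472 /26565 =-8.07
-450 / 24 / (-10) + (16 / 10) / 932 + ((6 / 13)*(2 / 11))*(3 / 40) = 2509601 / 1332760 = 1.88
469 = 469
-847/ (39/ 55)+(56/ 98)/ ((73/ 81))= -23792299/ 19929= -1193.85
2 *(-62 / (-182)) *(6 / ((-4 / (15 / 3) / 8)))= -3720 / 91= -40.88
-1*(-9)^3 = 729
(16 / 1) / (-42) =-8 / 21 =-0.38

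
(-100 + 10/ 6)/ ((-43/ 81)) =7965/ 43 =185.23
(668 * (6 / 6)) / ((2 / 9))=3006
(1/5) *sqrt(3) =sqrt(3)/5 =0.35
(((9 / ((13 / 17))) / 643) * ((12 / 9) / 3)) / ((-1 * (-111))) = 68 / 927849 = 0.00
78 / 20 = 39 / 10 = 3.90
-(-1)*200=200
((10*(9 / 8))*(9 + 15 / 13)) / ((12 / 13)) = 495 / 4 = 123.75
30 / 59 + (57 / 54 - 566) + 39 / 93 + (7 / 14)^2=-37120649 / 65844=-563.77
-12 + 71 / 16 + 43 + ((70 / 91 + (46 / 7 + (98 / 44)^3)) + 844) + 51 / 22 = 900.15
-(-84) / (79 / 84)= 7056 / 79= 89.32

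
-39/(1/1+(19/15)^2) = -8775/586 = -14.97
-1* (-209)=209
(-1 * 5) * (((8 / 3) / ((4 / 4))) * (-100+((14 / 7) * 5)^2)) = 0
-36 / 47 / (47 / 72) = -2592 / 2209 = -1.17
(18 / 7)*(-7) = -18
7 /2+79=165 /2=82.50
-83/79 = -1.05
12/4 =3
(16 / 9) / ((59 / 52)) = 832 / 531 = 1.57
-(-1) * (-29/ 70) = -29/ 70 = -0.41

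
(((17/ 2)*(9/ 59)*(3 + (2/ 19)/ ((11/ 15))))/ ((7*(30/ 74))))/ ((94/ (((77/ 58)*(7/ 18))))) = 964257/ 122233840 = 0.01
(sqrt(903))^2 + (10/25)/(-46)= 103844/115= 902.99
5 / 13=0.38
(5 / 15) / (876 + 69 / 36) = 4 / 10535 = 0.00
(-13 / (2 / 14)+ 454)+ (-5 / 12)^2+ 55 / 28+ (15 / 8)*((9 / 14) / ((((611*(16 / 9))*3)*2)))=7196293213 / 19708416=365.14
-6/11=-0.55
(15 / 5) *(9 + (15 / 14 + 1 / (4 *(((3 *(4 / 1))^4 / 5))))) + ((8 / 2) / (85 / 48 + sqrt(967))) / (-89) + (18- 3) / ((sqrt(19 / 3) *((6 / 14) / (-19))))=-234.03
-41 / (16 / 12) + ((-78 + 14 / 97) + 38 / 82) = -108.14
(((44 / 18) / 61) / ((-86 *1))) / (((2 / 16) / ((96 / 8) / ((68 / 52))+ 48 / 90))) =-217888 / 6019785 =-0.04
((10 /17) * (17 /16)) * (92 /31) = 115 /62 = 1.85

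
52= 52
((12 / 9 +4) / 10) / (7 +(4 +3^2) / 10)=16 / 249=0.06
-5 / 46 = -0.11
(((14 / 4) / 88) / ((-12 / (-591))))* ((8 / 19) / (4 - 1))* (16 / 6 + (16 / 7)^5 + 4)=171481999 / 9032562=18.98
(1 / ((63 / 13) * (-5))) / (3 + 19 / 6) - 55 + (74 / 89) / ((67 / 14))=-54.83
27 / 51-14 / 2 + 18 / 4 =-67 / 34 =-1.97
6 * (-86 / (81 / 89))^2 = 117167432 / 2187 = 53574.50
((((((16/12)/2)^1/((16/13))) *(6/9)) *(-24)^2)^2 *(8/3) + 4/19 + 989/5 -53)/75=32921968/21375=1540.21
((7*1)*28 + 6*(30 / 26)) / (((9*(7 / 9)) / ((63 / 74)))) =11871 / 481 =24.68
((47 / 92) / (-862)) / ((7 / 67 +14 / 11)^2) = -25528943 / 81700963400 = -0.00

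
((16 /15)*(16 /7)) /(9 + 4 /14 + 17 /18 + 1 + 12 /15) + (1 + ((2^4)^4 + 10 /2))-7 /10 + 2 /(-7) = 65541.22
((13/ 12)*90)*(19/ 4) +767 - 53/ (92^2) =10411725/ 8464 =1230.12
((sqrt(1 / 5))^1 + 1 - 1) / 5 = 0.09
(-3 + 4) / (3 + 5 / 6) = 6 / 23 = 0.26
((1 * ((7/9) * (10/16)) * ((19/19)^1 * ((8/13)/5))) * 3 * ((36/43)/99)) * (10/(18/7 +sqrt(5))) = 11760/485771-13720 * sqrt(5)/1457313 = 0.00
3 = 3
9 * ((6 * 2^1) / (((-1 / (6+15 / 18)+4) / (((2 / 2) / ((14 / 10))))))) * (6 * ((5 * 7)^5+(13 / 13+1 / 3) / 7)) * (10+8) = 439551371719080 / 3871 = 113549824778.89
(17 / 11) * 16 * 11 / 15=272 / 15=18.13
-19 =-19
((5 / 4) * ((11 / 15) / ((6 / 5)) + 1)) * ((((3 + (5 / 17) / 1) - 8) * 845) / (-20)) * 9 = 122525 / 34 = 3603.68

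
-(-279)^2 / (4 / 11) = -856251 / 4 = -214062.75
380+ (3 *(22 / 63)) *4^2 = 8332 / 21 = 396.76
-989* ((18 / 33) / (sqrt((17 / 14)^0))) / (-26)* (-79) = -234393 / 143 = -1639.11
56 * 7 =392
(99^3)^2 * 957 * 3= 2702989508930271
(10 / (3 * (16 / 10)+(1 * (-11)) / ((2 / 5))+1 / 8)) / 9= -0.05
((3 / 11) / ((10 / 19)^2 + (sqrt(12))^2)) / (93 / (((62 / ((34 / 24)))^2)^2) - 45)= -223006369536 / 451745169096793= -0.00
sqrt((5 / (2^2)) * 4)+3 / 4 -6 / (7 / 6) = -123 / 28+sqrt(5) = -2.16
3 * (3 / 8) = 1.12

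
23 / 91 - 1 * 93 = -8440 / 91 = -92.75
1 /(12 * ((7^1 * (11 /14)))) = 1 /66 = 0.02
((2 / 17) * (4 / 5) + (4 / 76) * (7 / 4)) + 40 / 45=62507 / 58140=1.08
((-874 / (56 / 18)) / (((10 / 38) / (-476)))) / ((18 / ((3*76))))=32182428 / 5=6436485.60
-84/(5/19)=-319.20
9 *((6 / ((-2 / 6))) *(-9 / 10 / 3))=243 / 5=48.60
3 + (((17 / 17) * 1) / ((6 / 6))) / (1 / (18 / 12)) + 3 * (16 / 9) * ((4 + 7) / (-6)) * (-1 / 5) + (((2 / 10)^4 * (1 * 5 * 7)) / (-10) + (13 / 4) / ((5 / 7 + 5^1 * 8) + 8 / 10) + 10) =540349547 / 32692500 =16.53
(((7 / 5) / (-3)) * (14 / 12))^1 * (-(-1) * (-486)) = 1323 / 5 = 264.60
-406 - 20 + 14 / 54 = -11495 / 27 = -425.74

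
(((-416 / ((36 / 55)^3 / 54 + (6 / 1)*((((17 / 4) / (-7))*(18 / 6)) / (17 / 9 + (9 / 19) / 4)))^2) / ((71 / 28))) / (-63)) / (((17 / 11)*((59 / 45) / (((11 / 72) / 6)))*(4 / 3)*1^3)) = 20109997584271360390625 / 24241199944440809804397786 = 0.00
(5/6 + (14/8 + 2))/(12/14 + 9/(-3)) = -77/36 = -2.14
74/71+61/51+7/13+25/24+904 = 341869907/376584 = 907.82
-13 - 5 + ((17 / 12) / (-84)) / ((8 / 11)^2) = -1163273 / 64512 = -18.03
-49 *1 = -49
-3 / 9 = -1 / 3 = -0.33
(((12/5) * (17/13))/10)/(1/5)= 102/65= 1.57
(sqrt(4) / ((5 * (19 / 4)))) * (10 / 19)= 16 / 361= 0.04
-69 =-69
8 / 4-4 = -2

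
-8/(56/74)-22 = -228/7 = -32.57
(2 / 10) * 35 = 7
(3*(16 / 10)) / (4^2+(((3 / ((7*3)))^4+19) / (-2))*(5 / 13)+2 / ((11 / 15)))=1030029 / 3234580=0.32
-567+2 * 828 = 1089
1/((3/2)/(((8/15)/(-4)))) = -4/45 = -0.09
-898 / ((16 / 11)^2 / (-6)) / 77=33.07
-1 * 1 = -1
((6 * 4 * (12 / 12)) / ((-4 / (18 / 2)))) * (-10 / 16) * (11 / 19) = 1485 / 76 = 19.54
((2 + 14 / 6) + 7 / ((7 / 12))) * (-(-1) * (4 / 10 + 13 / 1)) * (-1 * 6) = -6566 / 5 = -1313.20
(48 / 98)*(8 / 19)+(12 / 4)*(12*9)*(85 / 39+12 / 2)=32077308 / 12103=2650.36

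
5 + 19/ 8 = 59/ 8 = 7.38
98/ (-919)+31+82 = 103749/ 919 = 112.89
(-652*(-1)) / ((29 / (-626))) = -14074.21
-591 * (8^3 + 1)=-303183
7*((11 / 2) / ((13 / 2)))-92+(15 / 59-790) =-671756 / 767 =-875.82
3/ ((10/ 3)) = 9/ 10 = 0.90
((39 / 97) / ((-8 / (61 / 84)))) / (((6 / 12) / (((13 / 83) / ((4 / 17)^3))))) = -50648117 / 57709568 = -0.88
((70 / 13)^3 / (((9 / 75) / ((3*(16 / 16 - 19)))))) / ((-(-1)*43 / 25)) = -3858750000 / 94471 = -40845.87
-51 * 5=-255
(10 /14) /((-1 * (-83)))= 5 /581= 0.01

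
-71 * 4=-284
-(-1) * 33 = 33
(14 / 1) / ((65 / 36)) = 504 / 65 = 7.75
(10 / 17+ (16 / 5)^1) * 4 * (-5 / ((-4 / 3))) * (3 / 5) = 34.09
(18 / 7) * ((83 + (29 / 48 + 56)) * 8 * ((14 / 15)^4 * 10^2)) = 147100352 / 675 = 217926.45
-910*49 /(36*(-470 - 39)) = 22295 /9162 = 2.43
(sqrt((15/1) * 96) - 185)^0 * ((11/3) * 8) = 88/3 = 29.33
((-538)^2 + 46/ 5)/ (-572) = -723633/ 1430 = -506.04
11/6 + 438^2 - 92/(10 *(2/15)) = 1150661/6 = 191776.83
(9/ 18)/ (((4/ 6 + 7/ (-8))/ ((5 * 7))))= -84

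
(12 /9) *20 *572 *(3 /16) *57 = 163020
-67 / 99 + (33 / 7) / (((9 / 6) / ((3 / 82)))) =-15962 / 28413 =-0.56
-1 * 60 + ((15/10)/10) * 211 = -567/20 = -28.35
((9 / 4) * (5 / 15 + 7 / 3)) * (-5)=-30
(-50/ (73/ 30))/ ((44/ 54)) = -20250/ 803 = -25.22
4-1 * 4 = 0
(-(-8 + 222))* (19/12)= -2033/6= -338.83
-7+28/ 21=-17/ 3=-5.67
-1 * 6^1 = -6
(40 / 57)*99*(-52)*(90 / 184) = -772200 / 437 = -1767.05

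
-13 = -13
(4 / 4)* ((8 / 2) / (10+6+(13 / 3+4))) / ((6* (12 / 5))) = 5 / 438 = 0.01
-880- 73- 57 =-1010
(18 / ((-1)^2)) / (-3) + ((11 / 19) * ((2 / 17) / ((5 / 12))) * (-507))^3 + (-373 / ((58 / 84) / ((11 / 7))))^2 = 536160697052705778 / 3542530318375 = 151349.64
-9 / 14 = -0.64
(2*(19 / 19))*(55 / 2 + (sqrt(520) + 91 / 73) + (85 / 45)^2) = 4*sqrt(130) + 382151 / 5913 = 110.24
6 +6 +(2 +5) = 19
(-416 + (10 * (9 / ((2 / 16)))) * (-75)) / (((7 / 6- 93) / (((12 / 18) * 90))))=1031040 / 29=35553.10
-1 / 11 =-0.09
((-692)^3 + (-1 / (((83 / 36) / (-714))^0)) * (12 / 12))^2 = 109808654310984321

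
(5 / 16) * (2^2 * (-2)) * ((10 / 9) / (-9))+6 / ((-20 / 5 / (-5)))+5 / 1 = 2075 / 162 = 12.81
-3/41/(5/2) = -6/205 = -0.03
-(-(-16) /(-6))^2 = -64 /9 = -7.11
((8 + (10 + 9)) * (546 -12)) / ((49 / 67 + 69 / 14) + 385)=13524084 / 366439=36.91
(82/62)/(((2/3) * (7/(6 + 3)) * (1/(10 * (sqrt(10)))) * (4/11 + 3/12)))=9020 * sqrt(10)/217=131.45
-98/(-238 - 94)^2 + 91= 5015143/55112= 91.00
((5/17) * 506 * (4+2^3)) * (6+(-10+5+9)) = 303600/17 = 17858.82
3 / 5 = 0.60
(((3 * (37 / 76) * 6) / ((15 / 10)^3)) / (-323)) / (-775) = 148 / 14268525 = 0.00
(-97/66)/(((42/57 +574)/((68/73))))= -31331/13153140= -0.00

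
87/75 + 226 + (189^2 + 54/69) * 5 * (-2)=-205269633/575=-356990.67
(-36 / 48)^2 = 9 / 16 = 0.56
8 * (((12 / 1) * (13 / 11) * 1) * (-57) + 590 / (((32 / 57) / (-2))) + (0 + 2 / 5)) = -1280329 / 55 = -23278.71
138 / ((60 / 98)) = 1127 / 5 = 225.40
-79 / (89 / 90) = -7110 / 89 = -79.89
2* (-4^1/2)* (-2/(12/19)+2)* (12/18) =28/9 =3.11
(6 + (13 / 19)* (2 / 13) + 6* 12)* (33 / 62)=24486 / 589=41.57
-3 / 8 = -0.38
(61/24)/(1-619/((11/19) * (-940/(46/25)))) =3942125/4797036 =0.82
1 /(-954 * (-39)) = 1 /37206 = 0.00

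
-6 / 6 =-1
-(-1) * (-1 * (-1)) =1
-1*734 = -734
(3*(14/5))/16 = 21/40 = 0.52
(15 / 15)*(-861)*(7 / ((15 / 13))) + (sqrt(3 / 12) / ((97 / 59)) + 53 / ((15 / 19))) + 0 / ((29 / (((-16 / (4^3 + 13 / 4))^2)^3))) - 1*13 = -15041681 / 2910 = -5168.96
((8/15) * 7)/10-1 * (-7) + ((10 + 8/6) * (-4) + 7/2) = -1723/50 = -34.46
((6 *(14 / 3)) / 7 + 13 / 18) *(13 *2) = 1105 / 9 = 122.78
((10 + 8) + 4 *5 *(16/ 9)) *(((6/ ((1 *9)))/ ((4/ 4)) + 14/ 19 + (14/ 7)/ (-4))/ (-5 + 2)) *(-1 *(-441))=-1216327/ 171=-7113.02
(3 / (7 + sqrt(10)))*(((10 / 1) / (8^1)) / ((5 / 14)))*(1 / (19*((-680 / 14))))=-0.00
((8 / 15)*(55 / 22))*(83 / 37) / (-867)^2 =332 / 83437479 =0.00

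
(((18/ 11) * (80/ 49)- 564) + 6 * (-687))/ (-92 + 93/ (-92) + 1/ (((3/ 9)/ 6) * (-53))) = 12308555064/ 245340403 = 50.17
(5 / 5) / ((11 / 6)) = 6 / 11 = 0.55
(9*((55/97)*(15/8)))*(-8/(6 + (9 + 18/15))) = -1375/291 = -4.73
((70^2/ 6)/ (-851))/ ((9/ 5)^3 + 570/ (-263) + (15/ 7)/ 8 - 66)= 4510450000/ 291721514139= 0.02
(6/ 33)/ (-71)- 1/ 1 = -783/ 781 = -1.00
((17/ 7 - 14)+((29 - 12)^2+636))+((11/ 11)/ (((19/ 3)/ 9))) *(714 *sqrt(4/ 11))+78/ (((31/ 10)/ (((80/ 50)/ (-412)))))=38556 *sqrt(11)/ 209+20413858/ 22351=1525.18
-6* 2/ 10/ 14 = -3/ 35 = -0.09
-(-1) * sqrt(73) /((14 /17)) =17 * sqrt(73) /14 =10.37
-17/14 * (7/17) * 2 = -1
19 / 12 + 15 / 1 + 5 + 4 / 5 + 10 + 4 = 2183 / 60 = 36.38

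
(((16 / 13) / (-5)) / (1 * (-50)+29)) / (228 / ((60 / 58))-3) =16 / 296751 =0.00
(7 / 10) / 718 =7 / 7180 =0.00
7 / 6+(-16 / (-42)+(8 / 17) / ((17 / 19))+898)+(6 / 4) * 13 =5580892 / 6069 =919.57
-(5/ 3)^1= -5/ 3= -1.67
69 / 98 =0.70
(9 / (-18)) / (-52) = 1 / 104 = 0.01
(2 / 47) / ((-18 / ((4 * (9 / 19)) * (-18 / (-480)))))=-3 / 17860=-0.00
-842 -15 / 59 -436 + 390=-888.25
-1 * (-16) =16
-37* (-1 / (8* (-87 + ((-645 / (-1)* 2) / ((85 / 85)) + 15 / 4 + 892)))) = 37 / 16790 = 0.00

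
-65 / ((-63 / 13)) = 845 / 63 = 13.41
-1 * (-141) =141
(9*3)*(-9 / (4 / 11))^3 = -26198073 / 64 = -409344.89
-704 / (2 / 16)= -5632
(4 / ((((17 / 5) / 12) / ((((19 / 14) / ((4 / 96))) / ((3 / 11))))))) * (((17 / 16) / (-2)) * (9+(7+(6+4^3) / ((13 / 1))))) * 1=-1743060 / 91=-19154.51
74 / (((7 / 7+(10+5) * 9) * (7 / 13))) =1.01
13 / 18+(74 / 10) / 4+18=3703 / 180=20.57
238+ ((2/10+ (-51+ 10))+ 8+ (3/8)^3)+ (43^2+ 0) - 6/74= 194571139/94720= 2054.17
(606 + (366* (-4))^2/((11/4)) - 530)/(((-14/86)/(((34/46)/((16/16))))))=-895372660/253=-3539022.37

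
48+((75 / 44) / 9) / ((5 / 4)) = 1589 / 33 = 48.15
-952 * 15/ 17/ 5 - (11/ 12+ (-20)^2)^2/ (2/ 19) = -439817083/ 288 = -1527142.65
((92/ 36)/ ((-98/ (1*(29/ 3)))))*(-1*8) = 2668/ 1323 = 2.02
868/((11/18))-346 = 11818/11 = 1074.36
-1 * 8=-8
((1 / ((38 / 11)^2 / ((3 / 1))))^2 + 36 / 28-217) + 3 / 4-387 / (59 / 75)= -608711981567 / 861161168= -706.85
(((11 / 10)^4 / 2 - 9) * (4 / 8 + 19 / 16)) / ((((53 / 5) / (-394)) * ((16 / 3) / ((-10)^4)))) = 13193167815 / 13568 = 972373.81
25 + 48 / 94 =1199 / 47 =25.51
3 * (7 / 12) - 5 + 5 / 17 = -201 / 68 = -2.96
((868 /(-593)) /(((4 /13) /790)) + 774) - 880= -2291448 /593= -3864.16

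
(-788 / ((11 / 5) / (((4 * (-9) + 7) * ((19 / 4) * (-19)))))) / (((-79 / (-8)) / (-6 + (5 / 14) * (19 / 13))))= 41124116420 / 79079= 520038.40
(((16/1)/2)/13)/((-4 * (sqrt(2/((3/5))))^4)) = -9/650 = -0.01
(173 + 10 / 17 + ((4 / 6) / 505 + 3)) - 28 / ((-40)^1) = 1826437 / 10302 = 177.29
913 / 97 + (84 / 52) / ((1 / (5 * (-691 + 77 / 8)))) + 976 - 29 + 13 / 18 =-4546.28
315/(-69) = -105/23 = -4.57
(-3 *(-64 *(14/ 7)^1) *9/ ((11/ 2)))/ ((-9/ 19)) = -14592/ 11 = -1326.55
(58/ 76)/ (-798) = -29/ 30324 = -0.00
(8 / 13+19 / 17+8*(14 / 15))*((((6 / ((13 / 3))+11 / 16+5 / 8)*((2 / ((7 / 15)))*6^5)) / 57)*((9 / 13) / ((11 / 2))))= 533575512 / 292201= 1826.06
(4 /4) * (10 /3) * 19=190 /3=63.33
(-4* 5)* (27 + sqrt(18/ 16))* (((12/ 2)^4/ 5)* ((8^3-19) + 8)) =-70123968-1947888* sqrt(2) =-72878697.63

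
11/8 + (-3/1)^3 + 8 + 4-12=-205/8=-25.62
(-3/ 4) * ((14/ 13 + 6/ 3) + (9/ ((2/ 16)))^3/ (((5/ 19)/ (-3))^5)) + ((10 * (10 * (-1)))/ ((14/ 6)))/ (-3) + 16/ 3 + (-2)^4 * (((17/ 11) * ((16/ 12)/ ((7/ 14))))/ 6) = 1517433327220951918/ 28153125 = 53899285682.17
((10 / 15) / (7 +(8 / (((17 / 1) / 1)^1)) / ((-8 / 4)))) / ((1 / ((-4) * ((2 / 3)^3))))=-1088 / 9315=-0.12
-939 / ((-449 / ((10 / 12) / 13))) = 1565 / 11674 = 0.13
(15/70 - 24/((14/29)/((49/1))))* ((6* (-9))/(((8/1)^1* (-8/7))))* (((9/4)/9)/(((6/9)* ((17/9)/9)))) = -223736661/8704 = -25705.04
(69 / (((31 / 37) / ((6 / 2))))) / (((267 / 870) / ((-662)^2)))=973388130840 / 2759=352804686.79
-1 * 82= -82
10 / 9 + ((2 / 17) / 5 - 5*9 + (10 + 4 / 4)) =-25142 / 765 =-32.87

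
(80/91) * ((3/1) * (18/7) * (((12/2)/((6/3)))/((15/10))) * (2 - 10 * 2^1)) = -155520/637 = -244.14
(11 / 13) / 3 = 0.28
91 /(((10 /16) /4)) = 582.40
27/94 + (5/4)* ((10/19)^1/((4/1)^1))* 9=12627/7144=1.77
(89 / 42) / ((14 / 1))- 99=-58123 / 588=-98.85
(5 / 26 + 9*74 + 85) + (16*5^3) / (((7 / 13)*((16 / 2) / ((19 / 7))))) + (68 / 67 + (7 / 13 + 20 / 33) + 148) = 6088700743 / 2816814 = 2161.56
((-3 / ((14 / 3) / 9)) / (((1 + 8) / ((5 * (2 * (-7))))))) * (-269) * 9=-108945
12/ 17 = 0.71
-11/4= -2.75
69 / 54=23 / 18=1.28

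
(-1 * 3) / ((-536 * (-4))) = -0.00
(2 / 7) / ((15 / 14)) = 4 / 15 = 0.27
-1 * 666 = -666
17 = 17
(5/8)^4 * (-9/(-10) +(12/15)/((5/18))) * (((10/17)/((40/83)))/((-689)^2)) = 392175/264446181376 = 0.00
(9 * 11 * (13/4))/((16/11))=14157/64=221.20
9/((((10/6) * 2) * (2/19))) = 25.65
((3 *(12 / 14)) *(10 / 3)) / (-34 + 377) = 60 / 2401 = 0.02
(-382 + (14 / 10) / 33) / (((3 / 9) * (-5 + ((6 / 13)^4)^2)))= 229.27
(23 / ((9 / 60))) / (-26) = -230 / 39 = -5.90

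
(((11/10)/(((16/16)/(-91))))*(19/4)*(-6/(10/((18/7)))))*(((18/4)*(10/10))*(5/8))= 660231/320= 2063.22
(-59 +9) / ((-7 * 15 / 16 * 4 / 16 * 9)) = 640 / 189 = 3.39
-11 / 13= -0.85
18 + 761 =779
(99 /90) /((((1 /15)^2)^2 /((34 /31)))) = 1893375 /31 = 61076.61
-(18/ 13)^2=-324/ 169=-1.92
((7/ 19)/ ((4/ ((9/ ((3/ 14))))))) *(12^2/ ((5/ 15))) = 31752/ 19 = 1671.16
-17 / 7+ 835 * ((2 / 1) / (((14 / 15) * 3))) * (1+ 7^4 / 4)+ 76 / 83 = 119055587 / 332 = 358601.17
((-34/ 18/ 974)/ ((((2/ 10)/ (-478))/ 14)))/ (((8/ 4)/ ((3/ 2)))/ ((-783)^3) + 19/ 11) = 37.57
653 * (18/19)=11754/19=618.63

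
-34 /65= -0.52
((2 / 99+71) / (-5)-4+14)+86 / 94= -76522 / 23265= -3.29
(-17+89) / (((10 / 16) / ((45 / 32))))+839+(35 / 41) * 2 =41111 / 41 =1002.71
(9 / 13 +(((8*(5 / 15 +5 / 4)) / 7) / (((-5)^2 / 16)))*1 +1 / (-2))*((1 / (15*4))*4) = 18433 / 204750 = 0.09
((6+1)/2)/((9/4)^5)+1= 62633/59049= 1.06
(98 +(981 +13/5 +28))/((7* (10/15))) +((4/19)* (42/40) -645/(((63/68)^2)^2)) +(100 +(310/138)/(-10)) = -2467635242783/4589362638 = -537.69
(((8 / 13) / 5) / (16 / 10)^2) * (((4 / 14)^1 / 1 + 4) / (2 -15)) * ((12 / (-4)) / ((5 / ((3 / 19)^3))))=1215 / 32456788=0.00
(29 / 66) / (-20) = -29 / 1320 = -0.02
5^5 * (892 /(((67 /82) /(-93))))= -21257475000 /67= -317275746.27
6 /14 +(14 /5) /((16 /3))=267 /280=0.95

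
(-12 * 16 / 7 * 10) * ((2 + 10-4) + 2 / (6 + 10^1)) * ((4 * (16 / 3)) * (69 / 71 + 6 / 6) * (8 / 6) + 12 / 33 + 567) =-22787642800 / 16401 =-1389405.69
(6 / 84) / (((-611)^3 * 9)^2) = 1 / 59001128180391152574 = 0.00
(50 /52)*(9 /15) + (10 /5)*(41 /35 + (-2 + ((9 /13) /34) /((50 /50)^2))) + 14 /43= -36531 /51170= -0.71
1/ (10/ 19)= 19/ 10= 1.90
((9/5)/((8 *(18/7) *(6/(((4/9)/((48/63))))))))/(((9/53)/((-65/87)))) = -33761/902016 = -0.04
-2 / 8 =-1 / 4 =-0.25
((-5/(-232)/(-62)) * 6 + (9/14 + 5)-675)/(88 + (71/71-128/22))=-370680431/46064760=-8.05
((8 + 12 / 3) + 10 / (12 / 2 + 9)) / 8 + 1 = 31 / 12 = 2.58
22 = 22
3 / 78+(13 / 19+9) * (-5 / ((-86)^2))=29151 / 913406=0.03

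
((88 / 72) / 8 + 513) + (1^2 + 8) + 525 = 75395 / 72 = 1047.15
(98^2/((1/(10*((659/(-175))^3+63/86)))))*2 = -1359388843064/134375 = -10116382.09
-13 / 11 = -1.18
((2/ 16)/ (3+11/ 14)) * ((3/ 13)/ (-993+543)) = -0.00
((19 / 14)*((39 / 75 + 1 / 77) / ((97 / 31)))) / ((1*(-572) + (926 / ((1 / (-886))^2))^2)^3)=0.00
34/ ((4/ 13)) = 221/ 2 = 110.50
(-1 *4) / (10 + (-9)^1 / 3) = -4 / 7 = -0.57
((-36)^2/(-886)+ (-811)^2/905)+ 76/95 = 58220939/80183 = 726.10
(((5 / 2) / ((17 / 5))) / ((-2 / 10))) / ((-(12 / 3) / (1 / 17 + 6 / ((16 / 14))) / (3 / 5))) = 27075 / 9248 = 2.93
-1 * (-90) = 90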